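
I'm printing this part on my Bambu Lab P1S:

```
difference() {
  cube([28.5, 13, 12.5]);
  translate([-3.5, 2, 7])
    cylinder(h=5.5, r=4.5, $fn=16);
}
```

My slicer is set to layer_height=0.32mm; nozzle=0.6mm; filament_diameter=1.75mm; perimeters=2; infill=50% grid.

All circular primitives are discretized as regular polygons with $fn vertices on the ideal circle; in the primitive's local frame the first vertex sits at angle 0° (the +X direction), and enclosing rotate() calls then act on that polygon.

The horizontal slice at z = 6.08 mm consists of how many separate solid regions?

1

At z = 6.08 mm: the cube (footprint 28.5×13) is included at this height; the cylinder at (-3.5, 2) is not intersected at this z (z outside [7, 12.5]); Taking the first minus the rest: none of the subtracted shapes is present at this height, so the 28.5×13 cube is unchanged — 1 connected region. The result has 1 disconnected region.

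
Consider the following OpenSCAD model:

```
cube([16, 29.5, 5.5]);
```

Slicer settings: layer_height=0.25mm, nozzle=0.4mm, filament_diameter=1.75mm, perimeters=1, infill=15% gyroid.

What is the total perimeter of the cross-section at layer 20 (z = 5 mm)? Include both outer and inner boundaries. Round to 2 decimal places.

91.00 mm

At z = 5 mm: the cube (footprint 16×29.5) is included at this height (perimeter 91.00 mm). Overall, the cross-section is a single solid region. Total boundary length (outer) = 91.00 mm.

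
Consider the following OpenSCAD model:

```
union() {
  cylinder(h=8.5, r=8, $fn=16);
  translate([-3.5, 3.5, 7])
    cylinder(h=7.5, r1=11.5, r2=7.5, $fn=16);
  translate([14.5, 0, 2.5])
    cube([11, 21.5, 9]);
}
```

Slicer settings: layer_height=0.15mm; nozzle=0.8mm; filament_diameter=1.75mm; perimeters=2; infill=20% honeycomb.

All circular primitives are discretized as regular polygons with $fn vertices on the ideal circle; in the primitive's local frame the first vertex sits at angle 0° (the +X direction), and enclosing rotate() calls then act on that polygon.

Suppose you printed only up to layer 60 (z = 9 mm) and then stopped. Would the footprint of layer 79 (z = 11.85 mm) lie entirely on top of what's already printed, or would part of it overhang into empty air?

entirely on top

Compare the two slices. At z = 9: the cylinder does not reach this height (z outside [0, 8.5]); the cone at (-3.5, 3.5) contributes a regular 16-gon of circumradius 10.433 (interpolated between r1=11.5 and r2=7.5 at t=0.267) (area = (16/2)·10.433²·sin(360°/16) = 333.25 mm²); the cube at (14.5, 0) (footprint 11×21.5) is included at this height (area 236.50 mm²); Merging all regions: the 2 present regions are separate (no shared area or edge), so areas and boundary lengths simply add and each stays a separate island — area = 569.75 mm². At z = 11.85: the cylinder is not intersected at this z (z outside [0, 8.5]); the cone at (-3.5, 3.5): at t=0.647 of its height the radius interpolates to r₁+(r₂−r₁)t = 8.913, giving a regular 16-gon of that circumradius (area = (16/2)·8.913²·sin(360°/16) = 243.23 mm²); the cube at (14.5, 0) does not reach this height (z outside [2.5, 11.5]); Merging all regions: only the cone at (-3.5, 3.5) is present, so the union is just that shape — area = 243.23 mm². Checking containment: the cross-section at z = 11.85 is a subset of the cross-section at z = 9.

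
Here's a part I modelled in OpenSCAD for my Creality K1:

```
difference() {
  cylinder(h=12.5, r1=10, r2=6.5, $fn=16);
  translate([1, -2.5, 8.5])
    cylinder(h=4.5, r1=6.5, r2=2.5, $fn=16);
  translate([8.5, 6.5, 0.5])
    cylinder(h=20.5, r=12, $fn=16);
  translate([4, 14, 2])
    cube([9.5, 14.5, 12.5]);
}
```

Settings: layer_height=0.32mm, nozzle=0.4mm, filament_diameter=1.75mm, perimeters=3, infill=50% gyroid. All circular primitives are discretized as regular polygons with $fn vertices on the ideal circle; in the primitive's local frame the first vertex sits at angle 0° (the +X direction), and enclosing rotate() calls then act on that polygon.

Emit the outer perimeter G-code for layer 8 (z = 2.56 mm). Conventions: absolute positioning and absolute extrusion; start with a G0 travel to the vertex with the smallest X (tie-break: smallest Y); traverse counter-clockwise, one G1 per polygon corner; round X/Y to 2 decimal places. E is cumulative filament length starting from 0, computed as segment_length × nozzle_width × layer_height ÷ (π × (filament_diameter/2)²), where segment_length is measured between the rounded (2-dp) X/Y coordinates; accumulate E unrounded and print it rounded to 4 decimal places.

G0 X-9.28 Y0.00 Z2.56
G1 X-8.58 Y-3.55 E0.1926
G1 X-6.56 Y-6.56 E0.3855
G1 X-3.55 Y-8.58 E0.5784
G1 X0.00 Y-9.28 E0.7709
G1 X3.55 Y-8.58 E0.9635
G1 X6.56 Y-6.56 E1.1564
G1 X7.42 Y-5.28 E1.2385
G1 X3.91 Y-4.59 E1.4288
G1 X0.01 Y-1.99 E1.6783
G1 X-2.59 Y1.91 E1.9277
G1 X-3.50 Y6.50 E2.1767
G1 X-3.07 Y8.67 E2.2944
G1 X-3.55 Y8.58 E2.3204
G1 X-6.56 Y6.56 E2.5133
G1 X-8.58 Y3.55 E2.7062
G1 X-9.28 Y0.00 E2.8988

At z = 2.56 mm: the cone (r1=10→r2=6.5) has section circumradius 9.283 here — a regular 16-gon; the cone at (1, -2.5) is not intersected at this z (z outside [8.5, 13]); the r=12 cylinder at (8.5, 6.5) gives a regular 16-gon of circumradius 12 (constant along its height); the 9.5×14.5 cube at (4, 14) contributes its full rectangle; After the difference (first − rest): starting from the cone, the r=12 cylinder at (8.5, 6.5) partially overlaps it — only the 129.53 mm² overlap (of its 440.85 mm²) is removed, clipping the outline; the 9.5×14.5 cube at (4, 14) misses the remaining region (no effect) — 1 connected region. The outline is a single polygon with 16 vertices. Extrusion per mm of travel: 0.4 × 0.32 / (π × 0.875²) = 0.053216. Accumulating E over each segment gives final E = 2.8988.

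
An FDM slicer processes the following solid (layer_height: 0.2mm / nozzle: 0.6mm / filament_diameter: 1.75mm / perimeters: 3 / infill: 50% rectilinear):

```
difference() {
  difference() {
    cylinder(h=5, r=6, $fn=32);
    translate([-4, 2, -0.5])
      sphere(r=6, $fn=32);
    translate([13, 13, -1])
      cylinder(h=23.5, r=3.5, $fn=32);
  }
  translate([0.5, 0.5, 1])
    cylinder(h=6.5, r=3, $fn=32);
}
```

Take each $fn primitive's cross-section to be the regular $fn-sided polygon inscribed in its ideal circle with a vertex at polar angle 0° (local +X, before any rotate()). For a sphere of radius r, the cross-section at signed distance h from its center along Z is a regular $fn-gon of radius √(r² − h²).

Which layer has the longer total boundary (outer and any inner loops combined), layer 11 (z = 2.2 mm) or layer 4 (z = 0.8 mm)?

Layer 11 (z = 2.2): the r=6 cylinder gives a regular 32-gon of circumradius 6 (constant along its height) (perimeter = 2·32·6.000·sin(180°/32) = 37.64 mm); the r=6 sphere at (-4, 2) slices to a regular 32-gon of circumradius 5.358 (√(r²−h²) with h=2.7 from center) (perimeter = 2·32·5.358·sin(180°/32) = 33.61 mm); the r=3.5 cylinder at (13, 13) contributes a regular 32-gon of circumradius 3.5 (perimeter = 2·32·3.500·sin(180°/32) = 21.96 mm); After the difference (first − rest): starting from the r=6 cylinder, the r=6 sphere at (-4, 2) partially overlaps it — only the 51.15 mm² overlap (of its 89.62 mm²) is removed, clipping the outline; the r=3.5 cylinder at (13, 13) misses the remaining region (no effect) — boundary = 39.12 mm; the r=3 cylinder at (0.5, 0.5) gives a regular 32-gon of circumradius 3 (constant along its height) (perimeter = 2·32·3.000·sin(180°/32) = 18.82 mm); Taking the first minus the rest: starting from that combined region, the r=3 cylinder at (0.5, 0.5) partially overlaps it — only the 12.23 mm² overlap (of its 28.09 mm²) is removed, clipping the outline — boundary = 42.83 mm. So its perimeter = 42.83 mm. Layer 4 (z = 0.8): the r=6 cylinder contributes a regular 32-gon of circumradius 6 (perimeter = 2·32·6.000·sin(180°/32) = 37.64 mm); the sphere at (-4, 2): section is a regular 32-gon, circumradius = √(r²−h²) = √(6²−1.3²) = 5.857 (perimeter = 2·32·5.857·sin(180°/32) = 36.74 mm); the cylinder at (13, 13): section is a regular 32-gon, circumradius r=3.5 (perimeter = 2·32·3.500·sin(180°/32) = 21.96 mm); After the difference (first − rest): starting from the r=6 cylinder, the r=6 sphere at (-4, 2) partially overlaps it — only the 58.14 mm² overlap (of its 107.10 mm²) is removed, clipping the outline; the r=3.5 cylinder at (13, 13) misses the remaining region (no effect) — boundary = 37.99 mm; the cylinder at (0.5, 0.5) does not reach this height (z outside [1, 7.5]); Taking the first minus the rest: none of the subtracted shapes is present at this height, so that combined region is unchanged — boundary = 37.99 mm. So its perimeter = 37.99 mm. Layer 11 is larger (42.83 vs 37.99 mm).

layer 11 (z = 2.2 mm)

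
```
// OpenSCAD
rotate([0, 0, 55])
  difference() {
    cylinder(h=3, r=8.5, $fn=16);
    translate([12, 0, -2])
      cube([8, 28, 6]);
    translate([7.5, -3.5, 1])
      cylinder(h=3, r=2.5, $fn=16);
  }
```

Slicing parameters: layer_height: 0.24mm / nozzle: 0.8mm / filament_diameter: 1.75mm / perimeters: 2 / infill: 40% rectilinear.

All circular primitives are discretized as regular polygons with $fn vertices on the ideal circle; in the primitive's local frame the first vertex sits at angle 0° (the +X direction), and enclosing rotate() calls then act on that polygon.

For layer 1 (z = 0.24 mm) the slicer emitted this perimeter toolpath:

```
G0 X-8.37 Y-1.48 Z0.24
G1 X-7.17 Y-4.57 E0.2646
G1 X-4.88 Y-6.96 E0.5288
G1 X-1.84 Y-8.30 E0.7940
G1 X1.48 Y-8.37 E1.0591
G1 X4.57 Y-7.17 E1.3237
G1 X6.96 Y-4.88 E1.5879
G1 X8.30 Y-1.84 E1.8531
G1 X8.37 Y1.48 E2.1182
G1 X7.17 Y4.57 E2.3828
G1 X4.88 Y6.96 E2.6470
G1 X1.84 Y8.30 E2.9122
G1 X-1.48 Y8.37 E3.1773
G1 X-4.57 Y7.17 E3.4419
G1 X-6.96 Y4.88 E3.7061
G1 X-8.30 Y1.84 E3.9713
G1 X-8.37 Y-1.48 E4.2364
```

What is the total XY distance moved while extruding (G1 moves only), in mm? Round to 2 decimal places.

53.07 mm

Sum the Euclidean lengths of each G1 segment: total = 53.07 mm.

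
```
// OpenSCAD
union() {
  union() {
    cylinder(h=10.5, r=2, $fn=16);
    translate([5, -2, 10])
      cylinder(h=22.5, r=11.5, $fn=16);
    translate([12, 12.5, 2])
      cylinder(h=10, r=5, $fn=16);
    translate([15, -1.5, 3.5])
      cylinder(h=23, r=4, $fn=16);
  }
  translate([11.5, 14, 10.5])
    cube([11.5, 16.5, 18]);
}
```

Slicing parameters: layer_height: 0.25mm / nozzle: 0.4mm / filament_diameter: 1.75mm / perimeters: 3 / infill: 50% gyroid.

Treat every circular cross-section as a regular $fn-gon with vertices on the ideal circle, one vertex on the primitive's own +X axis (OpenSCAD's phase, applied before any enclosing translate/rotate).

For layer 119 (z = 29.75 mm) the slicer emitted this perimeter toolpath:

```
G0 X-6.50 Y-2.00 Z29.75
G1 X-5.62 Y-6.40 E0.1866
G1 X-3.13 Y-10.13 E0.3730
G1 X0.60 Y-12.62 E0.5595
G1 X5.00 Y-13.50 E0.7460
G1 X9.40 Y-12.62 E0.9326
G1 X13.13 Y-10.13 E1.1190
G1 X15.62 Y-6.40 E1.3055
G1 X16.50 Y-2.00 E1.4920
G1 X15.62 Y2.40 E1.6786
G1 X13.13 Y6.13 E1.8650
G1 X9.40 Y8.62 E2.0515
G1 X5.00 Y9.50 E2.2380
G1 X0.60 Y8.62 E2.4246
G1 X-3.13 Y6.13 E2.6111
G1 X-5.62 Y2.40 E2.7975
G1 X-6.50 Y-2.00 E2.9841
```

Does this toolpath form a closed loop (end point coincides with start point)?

yes

Start point (G0): (-6.50, -2.00). End point (last G1): the path returns to the start — closed.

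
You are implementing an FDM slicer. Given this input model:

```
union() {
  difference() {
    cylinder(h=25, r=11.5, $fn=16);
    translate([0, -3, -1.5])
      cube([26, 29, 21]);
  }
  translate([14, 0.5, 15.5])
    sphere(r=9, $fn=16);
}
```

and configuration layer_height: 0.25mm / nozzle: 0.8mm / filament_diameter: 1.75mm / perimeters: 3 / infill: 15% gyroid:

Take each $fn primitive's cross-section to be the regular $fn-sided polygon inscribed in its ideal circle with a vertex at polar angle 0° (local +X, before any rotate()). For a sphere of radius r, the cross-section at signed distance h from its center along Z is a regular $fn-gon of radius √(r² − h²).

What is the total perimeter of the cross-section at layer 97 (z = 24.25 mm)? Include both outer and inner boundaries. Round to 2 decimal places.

84.94 mm

At z = 24.25 mm: the r=11.5 cylinder contributes a regular 16-gon of circumradius 11.5 (perimeter = 2·16·11.500·sin(180°/16) = 71.79 mm); the cube at (0, -3) is absent (z outside [-1.5, 19.5]); Subtracting the remaining from the first: none of the subtracted shapes is present at this height, so the r=11.5 cylinder is unchanged — boundary = 71.79 mm; the r=9 sphere at (14, 0.5) contributes a regular 16-gon of circumradius √(9²−8.75²) = 2.107 (perimeter = 2·16·2.107·sin(180°/16) = 13.15 mm); Taking the union: the 2 present regions are separate (no shared area or edge), so areas and boundary lengths simply add and each stays a separate island — boundary = 84.94 mm. Overall, the cross-section has 2 separate islands. Total boundary length (outer) = 84.94 mm.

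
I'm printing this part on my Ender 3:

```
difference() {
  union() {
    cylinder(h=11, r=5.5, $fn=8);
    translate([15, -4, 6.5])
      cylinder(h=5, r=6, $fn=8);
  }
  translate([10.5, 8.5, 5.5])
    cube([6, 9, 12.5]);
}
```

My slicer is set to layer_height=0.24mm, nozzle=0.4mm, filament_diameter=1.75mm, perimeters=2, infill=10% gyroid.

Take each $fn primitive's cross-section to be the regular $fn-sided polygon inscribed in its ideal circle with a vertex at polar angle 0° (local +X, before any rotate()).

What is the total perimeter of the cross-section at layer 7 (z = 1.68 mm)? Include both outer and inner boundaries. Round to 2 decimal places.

33.68 mm

At z = 1.68 mm: the cylinder: section is a regular 8-gon, circumradius r=5.5 (perimeter = 2·8·5.500·sin(180°/8) = 33.68 mm); the cylinder at (15, -4) is not intersected at this z (z outside [6.5, 11.5]); Combining (union): only the r=5.5 cylinder is present, so the union is just that shape — boundary = 33.68 mm; the cube at (10.5, 8.5) is not intersected at this z (z outside [5.5, 18]); After the difference (first − rest): none of the subtracted shapes is present at this height, so that combined region is unchanged — boundary = 33.68 mm. Overall, the cross-section is a single solid region. Total boundary length (outer) = 33.68 mm.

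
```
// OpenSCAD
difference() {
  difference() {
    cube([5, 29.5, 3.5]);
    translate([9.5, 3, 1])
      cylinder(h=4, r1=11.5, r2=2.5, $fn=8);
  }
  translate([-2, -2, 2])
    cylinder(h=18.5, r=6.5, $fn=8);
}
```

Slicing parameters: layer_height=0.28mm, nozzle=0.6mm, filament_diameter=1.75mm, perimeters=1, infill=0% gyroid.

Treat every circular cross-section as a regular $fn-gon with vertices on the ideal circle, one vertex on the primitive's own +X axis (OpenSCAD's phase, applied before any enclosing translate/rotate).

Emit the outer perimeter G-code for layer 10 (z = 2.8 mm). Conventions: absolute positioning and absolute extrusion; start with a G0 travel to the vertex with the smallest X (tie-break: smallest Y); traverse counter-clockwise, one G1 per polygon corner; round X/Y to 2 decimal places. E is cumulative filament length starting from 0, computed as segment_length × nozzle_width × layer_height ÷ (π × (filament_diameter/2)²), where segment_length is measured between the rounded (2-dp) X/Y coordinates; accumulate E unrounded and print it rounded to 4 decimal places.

G0 X0.00 Y3.67 Z2.80
G1 X2.14 Y2.79 E0.1616
G1 X2.05 Y3.00 E0.1776
G1 X4.23 Y8.27 E0.5759
G1 X5.00 Y8.59 E0.6342
G1 X5.00 Y29.50 E2.0946
G1 X0.00 Y29.50 E2.4439
G1 X0.00 Y3.67 E4.2480

At z = 2.8 mm: the cube is present — its section is the full 5×29.5 rectangle; the cone at (9.5, 3) contributes a regular 8-gon of circumradius 7.450 (interpolated between r1=11.5 and r2=2.5 at t=0.450); After the difference (first − rest): starting from the 5×29.5 cube, the cone at (9.5, 3) partially overlaps it — only the 16.90 mm² overlap (of its 156.98 mm²) is removed, clipping the outline — 1 connected region; the r=6.5 cylinder at (-2, -2) gives a regular 8-gon of circumradius 6.5 (constant along its height); Taking the first minus the rest: starting from the result so far, the r=6.5 cylinder at (-2, -2) partially overlaps it — only the 8.51 mm² overlap (of its 119.50 mm²) is removed, clipping the outline — 1 connected region. The outline is a single polygon with 7 vertices. Extrusion per mm of travel: 0.6 × 0.28 / (π × 0.875²) = 0.069846. Accumulating E over each segment gives final E = 4.2480.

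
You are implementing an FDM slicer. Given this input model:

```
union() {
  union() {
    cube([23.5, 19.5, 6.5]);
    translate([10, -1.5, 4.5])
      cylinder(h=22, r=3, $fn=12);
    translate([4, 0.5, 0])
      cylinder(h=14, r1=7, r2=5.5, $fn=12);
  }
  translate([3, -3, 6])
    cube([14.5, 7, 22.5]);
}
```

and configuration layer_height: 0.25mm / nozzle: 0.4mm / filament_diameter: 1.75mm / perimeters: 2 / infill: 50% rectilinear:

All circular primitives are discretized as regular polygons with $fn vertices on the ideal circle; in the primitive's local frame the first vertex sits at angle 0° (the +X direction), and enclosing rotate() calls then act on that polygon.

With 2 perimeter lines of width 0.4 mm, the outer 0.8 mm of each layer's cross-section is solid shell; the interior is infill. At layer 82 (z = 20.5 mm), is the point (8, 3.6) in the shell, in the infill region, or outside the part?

shell

At z = 20.5 mm: the cube is absent (z outside [0, 6.5]); the cylinder at (10, -1.5): section is a regular 12-gon, circumradius r=3; the cone at (4, 0.5) does not reach this height (z outside [0, 14]); Combining (union): only the r=3 cylinder at (10, -1.5) is present, so the union is just that shape — 1 connected region; the 14.5×7 cube at (3, -3) contributes its full rectangle; Combining (union): the regions partially overlap (shared area 21.90 mm²), so overlapping operands fuse into one piece — 1 connected region. Overall, the cross-section is a single solid region. The nearest boundary edge runs (3.00, 4.00)→(17.50, 4.00); distance from the point to it = 0.40 mm. The point is inside the cross-section, 0.40 mm from the nearest boundary — within the 0.8 mm shell band (2 × 0.4).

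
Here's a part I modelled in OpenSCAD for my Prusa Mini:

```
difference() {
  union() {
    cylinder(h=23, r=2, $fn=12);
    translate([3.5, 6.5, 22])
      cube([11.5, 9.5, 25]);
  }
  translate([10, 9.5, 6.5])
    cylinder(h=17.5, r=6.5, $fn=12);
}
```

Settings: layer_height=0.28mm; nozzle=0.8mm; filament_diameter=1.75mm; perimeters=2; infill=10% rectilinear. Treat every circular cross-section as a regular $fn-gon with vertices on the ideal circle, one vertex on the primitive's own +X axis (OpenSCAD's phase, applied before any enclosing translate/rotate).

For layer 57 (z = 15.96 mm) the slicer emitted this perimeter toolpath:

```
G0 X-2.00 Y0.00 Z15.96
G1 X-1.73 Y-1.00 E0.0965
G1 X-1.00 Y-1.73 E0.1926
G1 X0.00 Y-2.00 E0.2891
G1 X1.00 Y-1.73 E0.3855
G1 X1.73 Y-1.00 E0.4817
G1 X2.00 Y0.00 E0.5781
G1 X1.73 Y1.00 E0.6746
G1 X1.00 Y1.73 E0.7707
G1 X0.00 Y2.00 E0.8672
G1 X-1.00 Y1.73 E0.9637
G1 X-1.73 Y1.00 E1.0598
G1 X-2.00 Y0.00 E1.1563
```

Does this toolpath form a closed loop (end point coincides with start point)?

yes

Start point (G0): (-2.00, 0.00). End point (last G1): the path returns to the start — closed.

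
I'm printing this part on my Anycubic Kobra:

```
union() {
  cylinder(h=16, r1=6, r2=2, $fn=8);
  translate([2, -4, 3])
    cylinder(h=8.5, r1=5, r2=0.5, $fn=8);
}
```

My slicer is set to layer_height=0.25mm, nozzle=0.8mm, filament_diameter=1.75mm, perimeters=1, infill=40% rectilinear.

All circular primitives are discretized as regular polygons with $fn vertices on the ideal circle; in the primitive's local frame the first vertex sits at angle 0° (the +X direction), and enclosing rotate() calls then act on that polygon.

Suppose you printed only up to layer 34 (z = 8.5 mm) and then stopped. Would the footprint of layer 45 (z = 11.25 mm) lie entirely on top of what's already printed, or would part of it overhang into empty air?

entirely on top

Compare the two slices. At z = 8.5: the cone contributes a regular 8-gon of circumradius 3.875 (interpolated between r1=6 and r2=2 at t=0.531) (area = (8/2)·3.875²·sin(360°/8) = 42.47 mm²); the cone at (2, -4): at t=0.647 of its height the radius interpolates to r₁+(r₂−r₁)t = 2.088, giving a regular 8-gon of that circumradius (area = (8/2)·2.088²·sin(360°/8) = 12.33 mm²); Merging all regions: the regions partially overlap — summed areas 54.80 mm² minus the doubly-counted overlap 2.66 mm² gives 52.15 mm² — area = 52.15 mm². At z = 11.25: the cone: at t=0.703 of its height the radius interpolates to r₁+(r₂−r₁)t = 3.188, giving a regular 8-gon of that circumradius (area = (8/2)·3.188²·sin(360°/8) = 28.74 mm²); the cone at (2, -4) (r1=5→r2=0.5) has section circumradius 0.632 here — a regular 8-gon (area = (8/2)·0.632²·sin(360°/8) = 1.13 mm²); Taking the union: the 2 present regions are separate (no shared area or edge), so areas and boundary lengths simply add and each stays a separate island — area = 29.87 mm². Checking containment: the cross-section at z = 11.25 is a subset of the cross-section at z = 8.5.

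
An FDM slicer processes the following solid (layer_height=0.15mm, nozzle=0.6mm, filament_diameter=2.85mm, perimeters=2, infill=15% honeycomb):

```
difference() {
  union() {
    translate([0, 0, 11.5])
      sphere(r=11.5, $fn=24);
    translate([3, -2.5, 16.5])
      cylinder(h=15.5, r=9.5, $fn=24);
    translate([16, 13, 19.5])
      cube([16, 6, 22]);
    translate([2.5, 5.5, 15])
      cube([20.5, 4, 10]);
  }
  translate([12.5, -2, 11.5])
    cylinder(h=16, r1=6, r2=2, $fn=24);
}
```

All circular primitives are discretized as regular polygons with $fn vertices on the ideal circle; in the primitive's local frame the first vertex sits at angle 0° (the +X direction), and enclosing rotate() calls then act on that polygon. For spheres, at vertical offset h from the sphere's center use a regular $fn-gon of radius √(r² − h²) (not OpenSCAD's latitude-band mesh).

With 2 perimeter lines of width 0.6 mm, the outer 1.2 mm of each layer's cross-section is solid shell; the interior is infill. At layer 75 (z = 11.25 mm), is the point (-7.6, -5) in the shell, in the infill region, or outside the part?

infill

At z = 11.25 mm: the r=11.5 sphere slices to a regular 24-gon of circumradius 11.497 (√(r²−h²) with h=0.25 from center); the cylinder at (3, -2.5) is not intersected at this z (z outside [16.5, 32]); the cube at (16, 13) is not intersected at this z (z outside [19.5, 41.5]); the cube at (2.5, 5.5) is not intersected at this z (z outside [15, 25]); Combining (union): only the r=11.5 sphere is present, so the union is just that shape — 1 connected region; the cone at (12.5, -2) does not reach this height (z outside [11.5, 27.5]); After the difference (first − rest): none of the subtracted shapes is present at this height, so that combined region is unchanged — 1 connected region. Overall, the cross-section is a single solid region. The nearest boundary edge runs (-9.96, -5.75)→(-8.13, -8.13); distance from the point to it = 2.33 mm. The point is inside the cross-section and 2.33 mm from the nearest boundary — more than the 1.2 mm shell width (2 × 0.6), so it's in the infill interior.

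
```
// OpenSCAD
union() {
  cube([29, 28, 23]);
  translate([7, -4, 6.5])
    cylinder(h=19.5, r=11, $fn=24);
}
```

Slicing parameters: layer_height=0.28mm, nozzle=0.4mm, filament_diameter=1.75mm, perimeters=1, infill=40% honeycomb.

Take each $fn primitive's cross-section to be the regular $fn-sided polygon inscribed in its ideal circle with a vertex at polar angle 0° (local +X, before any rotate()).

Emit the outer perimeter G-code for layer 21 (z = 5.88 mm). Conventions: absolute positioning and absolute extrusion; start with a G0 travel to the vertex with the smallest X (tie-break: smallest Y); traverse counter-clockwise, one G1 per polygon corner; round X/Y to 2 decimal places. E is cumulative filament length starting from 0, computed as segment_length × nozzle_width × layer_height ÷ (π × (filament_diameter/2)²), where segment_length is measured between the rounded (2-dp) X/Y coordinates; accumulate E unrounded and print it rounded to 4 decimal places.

G0 X0.00 Y0.00 Z5.88
G1 X29.00 Y0.00 E1.3504
G1 X29.00 Y28.00 E2.6542
G1 X0.00 Y28.00 E4.0045
G1 X0.00 Y0.00 E5.3083

At z = 5.88 mm: the 29×28 cube contributes its full rectangle; the cylinder at (7, -4) does not reach this height (z outside [6.5, 26]); Combining (union): only the 29×28 cube is present, so the union is just that shape — 1 connected region. The outline is a single polygon with 4 vertices. Extrusion per mm of travel: 0.4 × 0.28 / (π × 0.875²) = 0.046564. Accumulating E over each segment gives final E = 5.3083.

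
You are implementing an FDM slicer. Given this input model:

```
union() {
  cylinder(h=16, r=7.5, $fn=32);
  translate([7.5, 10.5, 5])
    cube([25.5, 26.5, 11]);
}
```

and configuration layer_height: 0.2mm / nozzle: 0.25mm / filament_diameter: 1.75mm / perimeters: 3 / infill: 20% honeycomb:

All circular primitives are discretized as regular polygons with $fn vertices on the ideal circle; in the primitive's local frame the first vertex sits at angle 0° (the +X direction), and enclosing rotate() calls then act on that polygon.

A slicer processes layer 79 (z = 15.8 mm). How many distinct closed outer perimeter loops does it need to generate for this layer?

2

At z = 15.8 mm: the cylinder: section is a regular 32-gon, circumradius r=7.5; the cube at (7.5, 10.5) is present — its section is the full 25.5×26.5 rectangle; Merging all regions: the 2 present regions are separate (no shared area or edge), so areas and boundary lengths simply add and each stays a separate island — 2 connected regions. The result has 2 disconnected regions.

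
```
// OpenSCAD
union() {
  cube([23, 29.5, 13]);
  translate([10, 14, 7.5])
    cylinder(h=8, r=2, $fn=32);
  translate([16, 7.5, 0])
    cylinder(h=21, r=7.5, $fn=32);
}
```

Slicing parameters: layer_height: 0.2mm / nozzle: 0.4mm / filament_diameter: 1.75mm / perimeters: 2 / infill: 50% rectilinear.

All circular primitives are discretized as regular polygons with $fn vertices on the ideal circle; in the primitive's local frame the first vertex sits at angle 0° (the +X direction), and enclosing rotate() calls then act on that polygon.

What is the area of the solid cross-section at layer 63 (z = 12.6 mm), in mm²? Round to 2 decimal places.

At z = 12.6 mm: the cube (footprint 23×29.5) is included at this height (area 678.50 mm²); the r=2 cylinder at (10, 14) gives a regular 32-gon of circumradius 2 (constant along its height) (area = (32/2)·2.000²·sin(360°/32) = 12.49 mm²); the r=7.5 cylinder at (16, 7.5) gives a regular 32-gon of circumradius 7.5 (constant along its height) (area = (32/2)·7.500²·sin(360°/32) = 175.58 mm²); Combining (union): the regions partially overlap — summed areas 866.57 mm² minus the doubly-counted overlap 186.40 mm² gives 680.17 mm² — area = 680.17 mm². Overall, the cross-section is a single solid region. Net area = 680.17 mm².

680.17 mm²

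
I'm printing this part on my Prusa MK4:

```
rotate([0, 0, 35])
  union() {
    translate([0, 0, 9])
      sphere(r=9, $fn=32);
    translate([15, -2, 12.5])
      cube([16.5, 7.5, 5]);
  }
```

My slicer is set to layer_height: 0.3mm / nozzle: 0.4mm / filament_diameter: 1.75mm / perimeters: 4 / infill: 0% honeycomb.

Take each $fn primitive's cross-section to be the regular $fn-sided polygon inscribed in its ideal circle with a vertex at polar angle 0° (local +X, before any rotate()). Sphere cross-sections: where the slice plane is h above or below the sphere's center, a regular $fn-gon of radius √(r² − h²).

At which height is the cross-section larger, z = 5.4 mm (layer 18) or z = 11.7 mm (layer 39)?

layer 39 (z = 11.7 mm)

Layer 18 (z = 5.4): the r=9 sphere slices to a regular 32-gon of circumradius 8.249 (√(r²−h²) with h=3.6 from center) (area = (32/2)·8.249²·sin(360°/32) = 212.38 mm²); the cube at (15, -2) does not reach this height (z outside [12.5, 17.5]); Merging all regions: only the r=9 sphere is present, so the union is just that shape — area = 212.38 mm²; (whole slice rotated 35° about Z — lengths, areas and connectivity unchanged). So its area = 212.38 mm². Layer 39 (z = 11.7): the sphere: section is a regular 32-gon, circumradius = √(r²−h²) = √(9²−2.7²) = 8.585 (area = (32/2)·8.585²·sin(360°/32) = 230.08 mm²); the cube at (15, -2) is absent (z outside [12.5, 17.5]); Taking the union: only the r=9 sphere is present, so the union is just that shape — area = 230.08 mm²; (whole slice rotated 35° about Z — lengths, areas and connectivity unchanged). So its area = 230.08 mm². Layer 39 is larger (230.08 vs 212.38 mm²).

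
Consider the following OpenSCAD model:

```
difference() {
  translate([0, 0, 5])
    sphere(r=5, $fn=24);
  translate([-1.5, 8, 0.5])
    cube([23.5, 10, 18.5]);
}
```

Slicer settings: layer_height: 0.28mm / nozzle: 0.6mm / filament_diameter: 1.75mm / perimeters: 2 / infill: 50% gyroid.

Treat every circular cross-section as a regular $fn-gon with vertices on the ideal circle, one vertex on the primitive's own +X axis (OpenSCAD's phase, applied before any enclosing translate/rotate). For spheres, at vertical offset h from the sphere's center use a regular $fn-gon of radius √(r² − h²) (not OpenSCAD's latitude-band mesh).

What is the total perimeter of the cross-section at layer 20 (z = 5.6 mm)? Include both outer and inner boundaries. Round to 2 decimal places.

31.10 mm

At z = 5.6 mm: the r=5 sphere contributes a regular 24-gon of circumradius √(5²−0.6²) = 4.964 (perimeter = 2·24·4.964·sin(180°/24) = 31.10 mm); the cube at (-1.5, 8) is present — its section is the full 23.5×10 rectangle (perimeter 67.00 mm); Taking the first minus the rest: starting from the r=5 sphere, the 23.5×10 cube at (-1.5, 8) misses the remaining region (no effect) — boundary = 31.10 mm. Overall, the cross-section is a single solid region. Total boundary length (outer) = 31.10 mm.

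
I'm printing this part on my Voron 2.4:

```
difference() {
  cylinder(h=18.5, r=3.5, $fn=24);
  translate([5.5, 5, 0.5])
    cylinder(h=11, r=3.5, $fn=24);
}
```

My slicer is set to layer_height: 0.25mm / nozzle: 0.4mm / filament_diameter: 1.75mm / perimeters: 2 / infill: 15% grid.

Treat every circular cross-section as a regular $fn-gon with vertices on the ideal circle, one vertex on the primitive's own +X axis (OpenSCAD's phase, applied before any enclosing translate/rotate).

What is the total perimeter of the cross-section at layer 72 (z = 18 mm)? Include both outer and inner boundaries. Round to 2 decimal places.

At z = 18 mm: the r=3.5 cylinder contributes a regular 24-gon of circumradius 3.5 (perimeter = 2·24·3.500·sin(180°/24) = 21.93 mm); the cylinder at (5.5, 5) is absent (z outside [0.5, 11.5]); Subtracting the remaining from the first: none of the subtracted shapes is present at this height, so the r=3.5 cylinder is unchanged — boundary = 21.93 mm. Overall, the cross-section is a single solid region. Total boundary length (outer) = 21.93 mm.

21.93 mm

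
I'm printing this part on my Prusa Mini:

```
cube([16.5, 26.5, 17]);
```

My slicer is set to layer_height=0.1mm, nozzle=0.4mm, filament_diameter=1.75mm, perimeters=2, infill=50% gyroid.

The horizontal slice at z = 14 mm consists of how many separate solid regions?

1

At z = 14 mm: the cube is present — its section is the full 16.5×26.5 rectangle. The result has 1 disconnected region.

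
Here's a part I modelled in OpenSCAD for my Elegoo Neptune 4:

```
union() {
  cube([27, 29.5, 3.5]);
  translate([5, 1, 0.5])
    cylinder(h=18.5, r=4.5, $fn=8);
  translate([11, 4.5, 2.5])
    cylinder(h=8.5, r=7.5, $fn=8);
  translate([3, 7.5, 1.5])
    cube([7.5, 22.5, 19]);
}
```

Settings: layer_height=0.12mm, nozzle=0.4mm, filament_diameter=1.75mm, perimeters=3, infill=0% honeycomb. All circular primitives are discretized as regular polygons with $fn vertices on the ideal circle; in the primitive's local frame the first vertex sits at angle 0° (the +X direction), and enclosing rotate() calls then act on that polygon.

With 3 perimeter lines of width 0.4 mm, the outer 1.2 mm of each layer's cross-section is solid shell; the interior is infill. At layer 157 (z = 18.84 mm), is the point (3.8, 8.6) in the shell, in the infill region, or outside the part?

shell

At z = 18.84 mm: the cube does not reach this height (z outside [0, 3.5]); the cylinder at (5, 1): section is a regular 8-gon, circumradius r=4.5; the cylinder at (11, 4.5) does not reach this height (z outside [2.5, 11]); the cube at (3, 7.5) (footprint 7.5×22.5) is included at this height; Merging all regions: the 2 present regions are separate (no shared area or edge), so areas and boundary lengths simply add and each stays a separate island — 2 connected regions. Overall, the cross-section has 2 separate islands. The nearest boundary edge runs (3.00, 7.50)→(3.00, 30.00); distance from the point to it = 0.80 mm. (Shell/infill is judged within the island containing the point — the largest one.) The point is inside the cross-section, 0.80 mm from the nearest boundary — within the 1.2 mm shell band (3 × 0.4).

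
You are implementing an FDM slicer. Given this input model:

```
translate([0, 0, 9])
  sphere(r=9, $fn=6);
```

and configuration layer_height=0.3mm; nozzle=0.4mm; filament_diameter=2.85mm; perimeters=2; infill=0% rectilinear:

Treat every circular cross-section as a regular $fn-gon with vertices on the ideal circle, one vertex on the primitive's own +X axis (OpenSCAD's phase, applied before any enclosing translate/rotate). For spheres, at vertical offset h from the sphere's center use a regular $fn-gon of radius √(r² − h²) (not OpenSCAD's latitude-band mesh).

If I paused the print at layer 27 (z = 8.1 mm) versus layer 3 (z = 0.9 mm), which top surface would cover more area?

Layer 27 (z = 8.1): the r=9 sphere slices to a regular 6-gon of circumradius 8.955 (√(r²−h²) with h=0.9 from center) (area = (6/2)·8.955²·sin(360°/6) = 208.34 mm²). So its area = 208.34 mm². Layer 3 (z = 0.9): the r=9 sphere slices to a regular 6-gon of circumradius 3.923 (√(r²−h²) with h=8.1 from center) (area = (6/2)·3.923²·sin(360°/6) = 39.98 mm²). So its area = 39.98 mm². Layer 27 is larger (208.34 vs 39.98 mm²).

layer 27 (z = 8.1 mm)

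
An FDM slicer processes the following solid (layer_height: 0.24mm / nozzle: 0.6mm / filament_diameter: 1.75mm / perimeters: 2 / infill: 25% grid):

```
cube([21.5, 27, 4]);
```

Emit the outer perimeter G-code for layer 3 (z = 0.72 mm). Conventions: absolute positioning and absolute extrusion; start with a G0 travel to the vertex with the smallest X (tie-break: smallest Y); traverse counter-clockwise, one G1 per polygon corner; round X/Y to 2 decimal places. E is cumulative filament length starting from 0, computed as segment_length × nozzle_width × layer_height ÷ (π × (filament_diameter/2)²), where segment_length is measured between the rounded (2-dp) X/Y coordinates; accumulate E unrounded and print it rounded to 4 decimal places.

G0 X0.00 Y0.00 Z0.72
G1 X21.50 Y0.00 E1.2872
G1 X21.50 Y27.00 E2.9036
G1 X0.00 Y27.00 E4.1908
G1 X0.00 Y0.00 E5.8072

At z = 0.72 mm: the cube (footprint 21.5×27) is included at this height. The outline is a single polygon with 4 vertices. Extrusion per mm of travel: 0.6 × 0.24 / (π × 0.875²) = 0.059868. Accumulating E over each segment gives final E = 5.8072.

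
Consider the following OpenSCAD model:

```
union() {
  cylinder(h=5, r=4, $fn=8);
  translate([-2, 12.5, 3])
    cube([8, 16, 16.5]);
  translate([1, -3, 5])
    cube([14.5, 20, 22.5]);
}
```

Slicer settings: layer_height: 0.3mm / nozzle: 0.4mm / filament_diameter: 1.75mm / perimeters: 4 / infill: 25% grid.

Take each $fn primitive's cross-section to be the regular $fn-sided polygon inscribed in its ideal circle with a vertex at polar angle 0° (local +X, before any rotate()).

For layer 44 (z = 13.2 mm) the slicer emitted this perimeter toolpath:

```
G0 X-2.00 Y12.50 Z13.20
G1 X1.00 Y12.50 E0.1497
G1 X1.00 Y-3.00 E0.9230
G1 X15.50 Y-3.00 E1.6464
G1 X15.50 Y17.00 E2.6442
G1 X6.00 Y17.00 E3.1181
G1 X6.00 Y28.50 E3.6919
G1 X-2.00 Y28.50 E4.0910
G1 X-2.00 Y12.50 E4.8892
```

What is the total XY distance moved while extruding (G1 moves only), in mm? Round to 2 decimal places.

98.00 mm

Sum the Euclidean lengths of each G1 segment: total = 98.00 mm.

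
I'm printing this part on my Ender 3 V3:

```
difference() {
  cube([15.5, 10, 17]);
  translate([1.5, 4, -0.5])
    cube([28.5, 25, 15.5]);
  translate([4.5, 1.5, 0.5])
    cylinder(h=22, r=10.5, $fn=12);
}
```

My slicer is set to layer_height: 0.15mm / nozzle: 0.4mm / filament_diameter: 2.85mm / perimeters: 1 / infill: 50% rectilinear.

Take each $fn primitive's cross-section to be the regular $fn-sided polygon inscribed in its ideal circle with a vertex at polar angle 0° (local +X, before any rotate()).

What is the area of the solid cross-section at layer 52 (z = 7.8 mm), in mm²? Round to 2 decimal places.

At z = 7.8 mm: the cube (footprint 15.5×10) is included at this height (area 155.00 mm²); the cube at (1.5, 4) (footprint 28.5×25) is included at this height (area 712.50 mm²); the r=10.5 cylinder at (4.5, 1.5) contributes a regular 12-gon of circumradius 10.5 (area = (12/2)·10.500²·sin(360°/12) = 330.75 mm²); Taking the first minus the rest: starting from the 15.5×10 cube (155.00 mm²), the 28.5×25 cube at (1.5, 4) partially overlaps it — only the 84.00 mm² overlap (of its 712.50 mm²) is removed, clipping the outline; the r=10.5 cylinder at (4.5, 1.5) partially overlaps it — only the 67.86 mm² overlap (of its 330.75 mm²) is removed, clipping the outline — area = 3.14 mm². Overall, the cross-section is a single solid region. Net area = 3.14 mm².

3.14 mm²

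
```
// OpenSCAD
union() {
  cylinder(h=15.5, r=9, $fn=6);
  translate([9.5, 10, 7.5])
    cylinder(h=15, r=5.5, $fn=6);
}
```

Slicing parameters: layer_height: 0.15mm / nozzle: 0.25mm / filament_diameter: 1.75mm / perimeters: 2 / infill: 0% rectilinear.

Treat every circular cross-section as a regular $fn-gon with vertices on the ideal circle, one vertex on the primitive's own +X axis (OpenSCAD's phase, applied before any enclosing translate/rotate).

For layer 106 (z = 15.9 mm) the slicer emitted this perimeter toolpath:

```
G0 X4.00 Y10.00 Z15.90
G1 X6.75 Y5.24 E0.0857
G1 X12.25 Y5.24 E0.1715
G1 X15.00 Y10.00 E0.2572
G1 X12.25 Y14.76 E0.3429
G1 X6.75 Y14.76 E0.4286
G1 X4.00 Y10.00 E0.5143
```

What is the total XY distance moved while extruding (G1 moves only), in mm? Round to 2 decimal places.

32.99 mm

Sum the Euclidean lengths of each G1 segment: total = 32.99 mm.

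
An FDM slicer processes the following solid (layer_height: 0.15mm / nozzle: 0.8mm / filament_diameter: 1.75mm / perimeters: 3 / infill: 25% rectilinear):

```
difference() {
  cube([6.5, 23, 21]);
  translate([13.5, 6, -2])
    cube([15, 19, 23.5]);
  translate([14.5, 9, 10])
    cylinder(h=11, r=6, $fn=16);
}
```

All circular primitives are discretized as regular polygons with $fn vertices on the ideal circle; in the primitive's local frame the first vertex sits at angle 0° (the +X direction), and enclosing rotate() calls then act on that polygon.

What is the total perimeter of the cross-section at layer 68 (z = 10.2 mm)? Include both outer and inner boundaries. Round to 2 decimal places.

59.00 mm

At z = 10.2 mm: the cube (footprint 6.5×23) is included at this height (perimeter 59.00 mm); the cube at (13.5, 6) (footprint 15×19) is included at this height (perimeter 68.00 mm); the r=6 cylinder at (14.5, 9) contributes a regular 16-gon of circumradius 6 (perimeter = 2·16·6.000·sin(180°/16) = 37.46 mm); Taking the first minus the rest: starting from the 6.5×23 cube, the 15×19 cube at (13.5, 6) misses the remaining region (no effect); the r=6 cylinder at (14.5, 9) misses the remaining region (no effect) — boundary = 59.00 mm. Overall, the cross-section is a single solid region. Total boundary length (outer) = 59.00 mm.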